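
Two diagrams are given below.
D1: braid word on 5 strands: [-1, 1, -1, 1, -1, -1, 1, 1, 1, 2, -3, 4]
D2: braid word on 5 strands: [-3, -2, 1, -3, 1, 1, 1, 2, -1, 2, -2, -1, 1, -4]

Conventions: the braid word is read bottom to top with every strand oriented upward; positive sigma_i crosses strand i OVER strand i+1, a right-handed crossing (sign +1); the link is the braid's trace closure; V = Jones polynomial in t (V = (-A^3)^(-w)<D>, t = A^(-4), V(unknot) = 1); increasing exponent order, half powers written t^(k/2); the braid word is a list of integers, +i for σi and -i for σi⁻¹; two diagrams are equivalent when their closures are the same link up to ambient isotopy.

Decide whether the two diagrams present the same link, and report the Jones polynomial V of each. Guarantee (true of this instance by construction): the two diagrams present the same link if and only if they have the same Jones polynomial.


equivalent: no
D1 (bracket A^6; 12 crossings at w = +2): V = 1
D2 (bracket A^-20 - 2A^-16 + 2A^-12 - 2A^-8 + 2A^-4 - 1 + A^4; 14 crossings at w = 0): V = t^-1 - 1 + 2t - 2t^2 + 2t^3 - 2t^4 + t^5
key observation: comparing 2 Jones polynomials yields 2 groups


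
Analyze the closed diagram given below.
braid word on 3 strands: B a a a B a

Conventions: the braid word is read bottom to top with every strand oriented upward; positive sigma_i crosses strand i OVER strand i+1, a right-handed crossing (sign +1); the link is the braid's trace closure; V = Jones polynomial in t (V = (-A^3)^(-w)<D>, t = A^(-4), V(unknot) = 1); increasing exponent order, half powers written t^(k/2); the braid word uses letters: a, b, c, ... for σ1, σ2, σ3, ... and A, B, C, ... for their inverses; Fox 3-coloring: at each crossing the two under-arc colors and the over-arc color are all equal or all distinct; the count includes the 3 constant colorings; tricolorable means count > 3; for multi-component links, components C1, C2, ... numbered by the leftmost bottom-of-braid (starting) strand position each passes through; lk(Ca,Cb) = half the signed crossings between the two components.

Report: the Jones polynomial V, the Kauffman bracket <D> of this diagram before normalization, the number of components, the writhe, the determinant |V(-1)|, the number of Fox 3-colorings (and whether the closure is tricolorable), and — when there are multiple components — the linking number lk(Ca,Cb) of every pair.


V = t^-1 - 1 + 2t - 2t^2 + 2t^3 - 2t^4 + t^5
<D> = A^-14 - 2A^-10 + 2A^-6 - 2A^-2 + 2A^2 - A^6 + A^10 (w = +2)
1 component over 6 crossings, w = +2
3 Fox colorings among 3^6, |V(-1)| = 11: not tricolorable
why: w = +2 (over 6 crossings) is diagram-only; (-A^3)^(-2) removes it from V


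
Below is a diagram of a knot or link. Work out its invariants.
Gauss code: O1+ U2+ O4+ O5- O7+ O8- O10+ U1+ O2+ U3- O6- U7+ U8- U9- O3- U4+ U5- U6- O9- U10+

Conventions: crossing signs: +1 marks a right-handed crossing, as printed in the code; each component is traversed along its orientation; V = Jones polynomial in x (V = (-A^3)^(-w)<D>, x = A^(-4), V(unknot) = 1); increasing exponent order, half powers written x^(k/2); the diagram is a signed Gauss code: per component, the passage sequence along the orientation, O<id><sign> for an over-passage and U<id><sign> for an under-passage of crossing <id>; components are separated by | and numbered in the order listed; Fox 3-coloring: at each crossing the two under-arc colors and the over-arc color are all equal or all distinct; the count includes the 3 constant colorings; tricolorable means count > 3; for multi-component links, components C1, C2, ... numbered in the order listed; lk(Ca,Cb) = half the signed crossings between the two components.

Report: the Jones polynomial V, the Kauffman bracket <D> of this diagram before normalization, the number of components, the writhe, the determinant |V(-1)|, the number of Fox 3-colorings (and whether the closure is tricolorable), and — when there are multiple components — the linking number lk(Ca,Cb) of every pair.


Jones polynomial: V(x) = -x^-3 + x^-2 - x^-1 + 3 - x + x^2 - x^3
<D> = -A^-12 + A^-8 - A^-4 + 3 - A^4 + A^8 - A^12; writhe 0
components 1, writhe 0 (10 crossings)
3-colorings: 27 of 3^10, det 9 — tricolorable
note: palindromic: swapping x for 1/x fixes V


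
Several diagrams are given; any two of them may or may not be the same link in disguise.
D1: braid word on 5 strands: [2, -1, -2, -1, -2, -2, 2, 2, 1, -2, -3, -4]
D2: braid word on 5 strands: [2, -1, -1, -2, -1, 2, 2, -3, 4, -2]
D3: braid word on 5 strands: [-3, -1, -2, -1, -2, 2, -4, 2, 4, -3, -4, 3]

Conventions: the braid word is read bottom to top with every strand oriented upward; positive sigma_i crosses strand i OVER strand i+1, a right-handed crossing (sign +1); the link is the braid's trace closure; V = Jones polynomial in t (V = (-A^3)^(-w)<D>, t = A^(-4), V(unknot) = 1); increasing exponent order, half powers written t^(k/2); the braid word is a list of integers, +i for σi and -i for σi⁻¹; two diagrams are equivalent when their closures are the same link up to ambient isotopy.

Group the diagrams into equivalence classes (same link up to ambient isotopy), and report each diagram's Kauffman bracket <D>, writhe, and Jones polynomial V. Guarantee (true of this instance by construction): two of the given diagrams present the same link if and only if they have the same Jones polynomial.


equivalence classes: {D1, D2, D3}
D1 (bracket A^-12; 12 crossings at w = -4): V = 1
D2 (bracket A^-6; 10 crossings at w = -2): V = 1
V(D3) = 1  [12 crossings, <D> = A^-12, w = -4]
key observation: all 3 diagrams share one V(t), hence one class


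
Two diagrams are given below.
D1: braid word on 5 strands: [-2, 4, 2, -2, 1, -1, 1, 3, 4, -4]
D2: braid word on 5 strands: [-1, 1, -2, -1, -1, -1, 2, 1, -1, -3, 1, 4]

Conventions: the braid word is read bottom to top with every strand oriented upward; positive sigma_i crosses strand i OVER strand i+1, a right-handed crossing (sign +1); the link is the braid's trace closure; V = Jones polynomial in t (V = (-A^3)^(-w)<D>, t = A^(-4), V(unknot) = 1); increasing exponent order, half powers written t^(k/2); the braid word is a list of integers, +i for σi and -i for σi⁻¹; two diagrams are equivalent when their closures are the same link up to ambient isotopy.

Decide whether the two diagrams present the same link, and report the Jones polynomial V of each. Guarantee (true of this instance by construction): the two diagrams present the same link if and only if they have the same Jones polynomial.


equivalent: no
D1 (bracket A^6; 10 crossings at w = +2): V = 1
D2 (bracket A^-2 + A^6 - A^10; 12 crossings at w = -2): V = -t^-4 + t^-3 + t^-1
key observation: comparing 2 Jones polynomials yields 2 groups


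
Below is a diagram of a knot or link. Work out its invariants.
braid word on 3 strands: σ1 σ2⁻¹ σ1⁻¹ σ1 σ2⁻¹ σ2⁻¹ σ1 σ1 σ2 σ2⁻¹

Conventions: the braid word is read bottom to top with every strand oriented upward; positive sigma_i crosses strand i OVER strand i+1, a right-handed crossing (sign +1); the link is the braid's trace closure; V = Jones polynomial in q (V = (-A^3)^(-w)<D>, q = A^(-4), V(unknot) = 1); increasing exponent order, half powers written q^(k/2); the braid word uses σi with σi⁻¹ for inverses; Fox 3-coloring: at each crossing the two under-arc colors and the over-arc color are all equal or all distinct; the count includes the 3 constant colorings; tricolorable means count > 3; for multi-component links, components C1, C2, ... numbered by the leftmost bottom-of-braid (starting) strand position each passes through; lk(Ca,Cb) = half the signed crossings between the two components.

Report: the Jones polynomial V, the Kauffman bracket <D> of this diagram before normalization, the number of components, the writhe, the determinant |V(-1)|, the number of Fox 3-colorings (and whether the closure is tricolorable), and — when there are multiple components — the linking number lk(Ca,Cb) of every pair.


V = -q^-3 + q^-2 - q^-1 + 3 - q + q^2 - q^3
<D> = -A^-12 + A^-8 - A^-4 + 3 - A^4 + A^8 - A^12 (w = 0)
1 component over 10 crossings, w = 0
27 Fox colorings among 3^10, |V(-1)| = 9: tricolorable
why: inverse pairs cancel, leaving σ1 σ2⁻¹ σ2⁻¹ σ2⁻¹ σ1 σ1


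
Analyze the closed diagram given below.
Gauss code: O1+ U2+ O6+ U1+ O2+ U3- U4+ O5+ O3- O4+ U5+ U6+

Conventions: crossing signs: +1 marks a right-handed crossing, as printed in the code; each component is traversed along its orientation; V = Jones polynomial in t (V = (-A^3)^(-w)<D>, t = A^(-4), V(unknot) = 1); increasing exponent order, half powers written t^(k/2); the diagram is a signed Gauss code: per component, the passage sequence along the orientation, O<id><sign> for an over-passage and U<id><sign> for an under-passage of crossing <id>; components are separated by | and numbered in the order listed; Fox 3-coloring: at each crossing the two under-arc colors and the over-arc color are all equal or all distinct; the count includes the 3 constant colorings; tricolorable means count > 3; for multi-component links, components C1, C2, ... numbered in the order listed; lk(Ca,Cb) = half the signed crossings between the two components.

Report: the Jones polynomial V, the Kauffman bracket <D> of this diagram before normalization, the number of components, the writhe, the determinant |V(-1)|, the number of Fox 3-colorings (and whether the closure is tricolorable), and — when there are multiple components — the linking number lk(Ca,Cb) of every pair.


V = t + t^3 - t^4
<D> = -A^-4 + 1 + A^8 (w = +4)
1 component over 6 crossings, w = +4
9 Fox colorings among 3^6, |V(-1)| = 3: tricolorable
why: w = +4 (over 6 crossings) is diagram-only; (-A^3)^(-4) removes it from V


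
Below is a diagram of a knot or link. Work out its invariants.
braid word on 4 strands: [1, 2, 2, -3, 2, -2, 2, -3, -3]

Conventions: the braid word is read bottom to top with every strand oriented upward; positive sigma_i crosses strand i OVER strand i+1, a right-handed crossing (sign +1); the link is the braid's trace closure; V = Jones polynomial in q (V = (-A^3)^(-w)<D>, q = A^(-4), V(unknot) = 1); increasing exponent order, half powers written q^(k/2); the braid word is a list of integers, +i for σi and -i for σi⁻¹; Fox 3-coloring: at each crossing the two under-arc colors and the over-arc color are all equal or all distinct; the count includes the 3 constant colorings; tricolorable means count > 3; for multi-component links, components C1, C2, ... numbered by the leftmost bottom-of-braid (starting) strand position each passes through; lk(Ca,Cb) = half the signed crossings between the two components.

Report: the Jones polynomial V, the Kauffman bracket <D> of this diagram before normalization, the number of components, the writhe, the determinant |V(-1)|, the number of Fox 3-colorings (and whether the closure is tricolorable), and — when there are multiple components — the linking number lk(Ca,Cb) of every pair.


V(q) = -q^-3 + 2q^-2 - 2q^-1 + 3 - 2q + 2q^2 - q^3
bracket: A^-9 - 2A^-5 + 2A^-1 - 3A^3 + 2A^7 - 2A^11 + A^15, w = +1
1 component, writhe +1, over 9 crossings
det 13, colorings 3 of 3^9 — not tricolorable
observation: det 13 = |V(-1)|; not divisible by 3, so not tricolorable


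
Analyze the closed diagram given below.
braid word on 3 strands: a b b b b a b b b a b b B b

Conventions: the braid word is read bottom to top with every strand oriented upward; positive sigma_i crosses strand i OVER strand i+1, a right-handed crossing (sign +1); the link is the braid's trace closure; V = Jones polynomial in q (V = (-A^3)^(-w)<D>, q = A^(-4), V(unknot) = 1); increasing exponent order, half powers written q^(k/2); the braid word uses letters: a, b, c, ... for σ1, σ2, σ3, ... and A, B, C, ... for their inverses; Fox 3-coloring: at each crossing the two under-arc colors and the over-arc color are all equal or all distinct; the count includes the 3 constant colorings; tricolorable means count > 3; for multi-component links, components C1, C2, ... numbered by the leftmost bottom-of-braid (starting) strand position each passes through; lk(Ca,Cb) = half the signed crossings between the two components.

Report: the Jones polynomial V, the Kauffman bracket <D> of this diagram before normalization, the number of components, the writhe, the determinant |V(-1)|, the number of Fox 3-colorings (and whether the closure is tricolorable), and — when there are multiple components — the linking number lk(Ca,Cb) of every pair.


V = q^5 + q^7 - q^11 + q^12 - q^13
<D> = -A^-16 + A^-12 - A^-8 + A^8 + A^16 (w = +12)
1 component over 14 crossings, w = +12
3 Fox colorings among 3^14, |V(-1)| = 1: not tricolorable
why: V spans 8 powers of q: at least 8 crossings in any diagram


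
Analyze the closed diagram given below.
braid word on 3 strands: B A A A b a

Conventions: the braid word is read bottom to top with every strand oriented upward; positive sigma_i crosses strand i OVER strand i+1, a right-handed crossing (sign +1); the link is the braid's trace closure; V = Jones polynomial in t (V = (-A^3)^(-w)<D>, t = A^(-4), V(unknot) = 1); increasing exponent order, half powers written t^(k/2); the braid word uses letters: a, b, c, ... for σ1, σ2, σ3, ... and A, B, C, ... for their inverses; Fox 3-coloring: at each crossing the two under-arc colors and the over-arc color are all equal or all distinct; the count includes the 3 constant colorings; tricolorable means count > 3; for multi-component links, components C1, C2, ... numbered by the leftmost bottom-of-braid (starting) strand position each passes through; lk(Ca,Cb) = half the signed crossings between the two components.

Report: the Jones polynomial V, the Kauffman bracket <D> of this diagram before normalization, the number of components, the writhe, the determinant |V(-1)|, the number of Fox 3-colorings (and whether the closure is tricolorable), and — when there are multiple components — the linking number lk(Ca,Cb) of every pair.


V = -t^-4 + t^-3 + t^-1
<D> = A^-2 + A^6 - A^10 (w = -2)
1 component over 6 crossings, w = -2
9 Fox colorings among 3^6, |V(-1)| = 3: tricolorable
why: V spans 3 powers of t: at least 3 crossings in any diagram


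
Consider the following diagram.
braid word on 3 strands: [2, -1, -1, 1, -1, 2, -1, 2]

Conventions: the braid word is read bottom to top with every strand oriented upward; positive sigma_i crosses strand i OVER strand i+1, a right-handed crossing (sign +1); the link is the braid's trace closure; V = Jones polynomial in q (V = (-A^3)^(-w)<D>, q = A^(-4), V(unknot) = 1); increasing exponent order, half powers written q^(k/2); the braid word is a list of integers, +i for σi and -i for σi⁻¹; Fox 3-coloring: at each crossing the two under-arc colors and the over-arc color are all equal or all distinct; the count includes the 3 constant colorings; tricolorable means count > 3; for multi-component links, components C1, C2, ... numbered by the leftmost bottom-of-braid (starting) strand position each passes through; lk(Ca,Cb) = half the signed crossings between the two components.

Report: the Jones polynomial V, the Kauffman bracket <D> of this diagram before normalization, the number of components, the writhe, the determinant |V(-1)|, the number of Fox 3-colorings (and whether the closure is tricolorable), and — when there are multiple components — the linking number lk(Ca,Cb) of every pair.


Jones polynomial: V(q) = -q^-3 + 2q^-2 - 2q^-1 + 3 - 2q + 2q^2 - q^3
<D> = -A^-12 + 2A^-8 - 2A^-4 + 3 - 2A^4 + 2A^8 - A^12; writhe 0
components 1, writhe 0 (8 crossings)
3-colorings: 3 of 3^8, det 13 — not tricolorable
note: the span of V is 6, forcing >= 6 crossings in any diagram


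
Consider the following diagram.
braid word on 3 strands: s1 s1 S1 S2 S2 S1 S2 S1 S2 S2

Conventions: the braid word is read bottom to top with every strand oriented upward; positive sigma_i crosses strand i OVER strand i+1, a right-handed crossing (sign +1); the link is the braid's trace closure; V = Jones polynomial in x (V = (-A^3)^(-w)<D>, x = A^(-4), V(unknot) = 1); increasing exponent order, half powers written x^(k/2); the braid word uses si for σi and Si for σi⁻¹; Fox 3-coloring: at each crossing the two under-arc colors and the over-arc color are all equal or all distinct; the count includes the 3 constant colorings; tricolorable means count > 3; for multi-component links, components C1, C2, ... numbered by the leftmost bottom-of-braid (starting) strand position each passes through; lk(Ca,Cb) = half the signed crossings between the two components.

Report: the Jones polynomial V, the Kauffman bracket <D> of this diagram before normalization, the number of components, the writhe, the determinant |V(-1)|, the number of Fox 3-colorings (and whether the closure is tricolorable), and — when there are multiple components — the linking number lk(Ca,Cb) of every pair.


V(x) = x^-8 - 2x^-7 + x^-6 - 2x^-5 + 2x^-4 + x^-2
bracket: A^-10 + 2A^-2 - 2A^2 + A^6 - 2A^10 + A^14, w = -6
1 component, writhe -6, over 10 crossings
det 9, colorings 27 of 3^10 — tricolorable
observation: |V(-1)| = 9: so tricolorable, since 3 divides 9


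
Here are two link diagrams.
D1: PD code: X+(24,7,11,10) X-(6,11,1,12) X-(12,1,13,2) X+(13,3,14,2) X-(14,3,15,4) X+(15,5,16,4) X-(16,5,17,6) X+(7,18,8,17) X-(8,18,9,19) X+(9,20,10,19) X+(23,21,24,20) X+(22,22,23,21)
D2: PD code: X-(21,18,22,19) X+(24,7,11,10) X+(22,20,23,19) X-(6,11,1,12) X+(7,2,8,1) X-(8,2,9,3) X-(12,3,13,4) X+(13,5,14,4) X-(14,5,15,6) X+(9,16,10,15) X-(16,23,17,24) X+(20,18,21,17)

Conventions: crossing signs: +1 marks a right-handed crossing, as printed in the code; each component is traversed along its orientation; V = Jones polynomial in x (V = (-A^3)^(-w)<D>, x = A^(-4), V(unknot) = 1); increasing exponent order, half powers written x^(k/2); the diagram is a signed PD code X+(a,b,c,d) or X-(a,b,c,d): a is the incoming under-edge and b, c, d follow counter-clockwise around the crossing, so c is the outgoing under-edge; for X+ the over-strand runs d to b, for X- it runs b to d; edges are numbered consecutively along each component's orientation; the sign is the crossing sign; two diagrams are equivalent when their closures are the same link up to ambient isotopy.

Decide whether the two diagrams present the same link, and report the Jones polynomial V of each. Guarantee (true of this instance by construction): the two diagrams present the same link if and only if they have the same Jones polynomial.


same link: yes
V(D1) = x^-2 + 2 + x^2  [12 crossings, <D> = A^-2 + 2A^6 + A^14, w = +2]
V(D2) = x^-2 + 2 + x^2  (w 0, c 12, <D> = A^-8 + 2 + A^8)
note: all 2 diagrams share one V(x), hence one class


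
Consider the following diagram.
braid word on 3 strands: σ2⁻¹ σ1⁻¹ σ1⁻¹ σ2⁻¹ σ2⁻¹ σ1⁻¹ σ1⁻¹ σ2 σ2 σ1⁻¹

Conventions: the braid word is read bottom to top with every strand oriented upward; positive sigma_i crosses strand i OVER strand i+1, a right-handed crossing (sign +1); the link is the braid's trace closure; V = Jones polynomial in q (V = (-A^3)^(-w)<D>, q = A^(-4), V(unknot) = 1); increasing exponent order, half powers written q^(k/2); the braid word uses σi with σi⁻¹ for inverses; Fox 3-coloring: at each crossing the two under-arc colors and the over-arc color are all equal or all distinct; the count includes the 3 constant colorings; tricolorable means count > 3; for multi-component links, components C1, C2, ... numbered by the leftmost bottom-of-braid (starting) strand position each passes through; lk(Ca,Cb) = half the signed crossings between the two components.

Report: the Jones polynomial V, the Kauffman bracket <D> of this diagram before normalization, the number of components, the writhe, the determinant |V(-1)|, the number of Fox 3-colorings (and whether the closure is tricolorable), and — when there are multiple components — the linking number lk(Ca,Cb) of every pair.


Jones polynomial: V(q) = q^-8 - 2q^-7 + q^-6 - 2q^-5 + 2q^-4 + q^-2
<D> = A^-10 + 2A^-2 - 2A^2 + A^6 - 2A^10 + A^14; writhe -6
components 1, writhe -6 (10 crossings)
3-colorings: 27 of 3^10, det 9 — tricolorable
note: V spans 6 powers of q: at least 6 crossings in any diagram


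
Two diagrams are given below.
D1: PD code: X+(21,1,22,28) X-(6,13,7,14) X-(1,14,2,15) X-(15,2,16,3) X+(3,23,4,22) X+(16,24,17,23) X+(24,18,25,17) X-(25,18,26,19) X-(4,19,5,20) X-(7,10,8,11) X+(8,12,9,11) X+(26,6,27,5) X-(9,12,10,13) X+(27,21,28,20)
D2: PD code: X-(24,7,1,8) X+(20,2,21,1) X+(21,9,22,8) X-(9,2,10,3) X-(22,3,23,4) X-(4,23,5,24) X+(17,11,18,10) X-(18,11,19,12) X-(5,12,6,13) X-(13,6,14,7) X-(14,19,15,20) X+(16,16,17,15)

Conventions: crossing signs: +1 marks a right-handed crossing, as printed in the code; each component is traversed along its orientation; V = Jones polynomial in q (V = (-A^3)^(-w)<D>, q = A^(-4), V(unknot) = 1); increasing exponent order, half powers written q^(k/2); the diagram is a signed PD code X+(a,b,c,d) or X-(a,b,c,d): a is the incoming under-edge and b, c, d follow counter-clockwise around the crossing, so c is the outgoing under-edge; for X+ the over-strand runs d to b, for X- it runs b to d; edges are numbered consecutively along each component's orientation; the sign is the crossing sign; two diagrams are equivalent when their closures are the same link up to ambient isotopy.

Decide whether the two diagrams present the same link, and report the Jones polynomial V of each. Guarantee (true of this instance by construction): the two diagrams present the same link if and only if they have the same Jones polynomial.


equivalent: no
V(D1) = -q^-1 + 2 - q + 2q^2 - q^3 + q^4 - q^5  (w 0, c 14, <D> = -A^-20 + A^-16 - A^-12 + 2A^-8 - A^-4 + 2 - A^4)
V(D2) = -q^-6 + q^-5 - q^-4 + 2q^-3 - q^-2 + q^-1  (w -4, c 12, <D> = A^-8 - A^-4 + 2 - A^4 + A^8 - A^12)
why: comparing 2 Jones polynomials yields 2 groups


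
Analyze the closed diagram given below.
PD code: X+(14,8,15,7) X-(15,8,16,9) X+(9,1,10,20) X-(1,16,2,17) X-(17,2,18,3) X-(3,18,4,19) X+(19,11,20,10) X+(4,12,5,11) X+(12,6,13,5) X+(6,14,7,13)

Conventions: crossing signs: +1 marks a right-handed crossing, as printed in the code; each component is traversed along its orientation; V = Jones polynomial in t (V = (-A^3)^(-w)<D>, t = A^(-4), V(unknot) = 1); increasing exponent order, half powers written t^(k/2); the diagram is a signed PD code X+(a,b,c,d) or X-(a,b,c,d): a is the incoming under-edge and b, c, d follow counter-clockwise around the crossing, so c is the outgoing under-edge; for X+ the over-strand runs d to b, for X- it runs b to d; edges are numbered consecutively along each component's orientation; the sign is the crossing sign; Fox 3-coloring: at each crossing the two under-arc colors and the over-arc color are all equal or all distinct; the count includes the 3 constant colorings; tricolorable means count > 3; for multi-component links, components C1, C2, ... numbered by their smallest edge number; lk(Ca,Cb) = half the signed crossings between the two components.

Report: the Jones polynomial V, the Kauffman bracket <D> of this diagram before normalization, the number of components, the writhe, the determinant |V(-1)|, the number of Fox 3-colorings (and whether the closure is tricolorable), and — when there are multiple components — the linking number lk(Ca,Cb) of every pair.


V = -t^-1 + 2 - t + 2t^2 - t^3 + t^4 - t^5
<D> = -A^-14 + A^-10 - A^-6 + 2A^-2 - A^2 + 2A^6 - A^10 (w = +2)
1 component over 10 crossings, w = +2
9 Fox colorings among 3^10, |V(-1)| = 9: tricolorable
why: V spans 6 powers of t: at least 6 crossings in any diagram


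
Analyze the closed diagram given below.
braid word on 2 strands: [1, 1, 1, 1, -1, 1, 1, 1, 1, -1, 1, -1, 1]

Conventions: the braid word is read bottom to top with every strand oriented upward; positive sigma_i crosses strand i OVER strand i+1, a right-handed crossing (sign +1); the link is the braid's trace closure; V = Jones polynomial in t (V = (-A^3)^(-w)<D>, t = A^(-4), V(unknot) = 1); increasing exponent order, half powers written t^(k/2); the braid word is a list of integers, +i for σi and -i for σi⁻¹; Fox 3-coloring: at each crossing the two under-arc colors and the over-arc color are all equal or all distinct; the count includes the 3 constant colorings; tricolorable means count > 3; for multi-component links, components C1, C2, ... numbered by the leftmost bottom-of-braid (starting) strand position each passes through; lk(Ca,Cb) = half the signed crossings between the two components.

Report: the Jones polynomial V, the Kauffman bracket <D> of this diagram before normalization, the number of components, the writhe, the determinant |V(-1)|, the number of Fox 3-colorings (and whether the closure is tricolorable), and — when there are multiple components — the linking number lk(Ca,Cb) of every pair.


V(t) = t^3 + t^5 - t^6 + t^7 - t^8 + t^9 - t^10
bracket: A^-19 - A^-15 + A^-11 - A^-7 + A^-3 - A - A^9, w = +7
1 component, writhe +7, over 13 crossings
det 7, colorings 3 of 3^13 — not tricolorable
observation: w = +7 shifts under R1 moves; the (-A^3)^(-7) factor cancels that in V


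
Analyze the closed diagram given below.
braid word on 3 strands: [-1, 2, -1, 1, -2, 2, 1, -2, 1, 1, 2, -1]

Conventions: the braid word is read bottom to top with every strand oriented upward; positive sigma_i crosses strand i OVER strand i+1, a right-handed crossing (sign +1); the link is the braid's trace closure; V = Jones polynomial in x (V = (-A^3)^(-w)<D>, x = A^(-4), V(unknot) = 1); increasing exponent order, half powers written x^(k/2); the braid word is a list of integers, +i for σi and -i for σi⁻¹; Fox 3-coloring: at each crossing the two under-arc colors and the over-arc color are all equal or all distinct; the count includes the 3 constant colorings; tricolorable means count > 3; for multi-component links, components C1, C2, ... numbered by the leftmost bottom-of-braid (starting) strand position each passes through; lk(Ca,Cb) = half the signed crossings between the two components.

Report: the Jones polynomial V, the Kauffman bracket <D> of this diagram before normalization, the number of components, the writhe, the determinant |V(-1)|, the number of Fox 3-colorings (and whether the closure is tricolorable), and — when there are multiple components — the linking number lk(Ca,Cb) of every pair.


V(x) = -x^-1 + 2 - x + 2x^2 - x^3 + x^4 - x^5
bracket: -A^-14 + A^-10 - A^-6 + 2A^-2 - A^2 + 2A^6 - A^10, w = +2
1 component, writhe +2, over 12 crossings
det 9, colorings 9 of 3^12 — tricolorable
observation: V spans 6 powers of x: at least 6 crossings in any diagram


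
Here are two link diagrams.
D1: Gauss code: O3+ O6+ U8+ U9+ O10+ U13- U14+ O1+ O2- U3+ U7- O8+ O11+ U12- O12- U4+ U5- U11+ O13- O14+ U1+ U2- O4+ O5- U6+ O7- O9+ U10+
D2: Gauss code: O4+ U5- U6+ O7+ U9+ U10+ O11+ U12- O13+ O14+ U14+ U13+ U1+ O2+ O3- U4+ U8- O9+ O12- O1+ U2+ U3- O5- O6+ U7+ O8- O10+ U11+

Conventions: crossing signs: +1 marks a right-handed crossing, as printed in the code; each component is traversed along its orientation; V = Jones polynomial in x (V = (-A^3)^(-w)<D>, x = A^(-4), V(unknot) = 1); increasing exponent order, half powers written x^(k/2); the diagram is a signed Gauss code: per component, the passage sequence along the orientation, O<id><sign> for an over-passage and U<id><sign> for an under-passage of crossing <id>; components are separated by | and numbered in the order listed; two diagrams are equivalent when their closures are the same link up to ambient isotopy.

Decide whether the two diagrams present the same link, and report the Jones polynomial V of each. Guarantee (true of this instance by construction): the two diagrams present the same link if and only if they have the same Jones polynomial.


same link: yes
V(D1) = x - x^2 + 2x^3 - x^4 + x^5 - x^6  [14 crossings, <D> = -A^-12 + A^-8 - A^-4 + 2 - A^4 + A^8, w = +4]
V(D2) = x - x^2 + 2x^3 - x^4 + x^5 - x^6  [14 crossings, <D> = -A^-6 + A^-2 - A^2 + 2A^6 - A^10 + A^14, w = +6]
insight: Reidemeister moves carry D1 (14 crossings) to D2 (14)


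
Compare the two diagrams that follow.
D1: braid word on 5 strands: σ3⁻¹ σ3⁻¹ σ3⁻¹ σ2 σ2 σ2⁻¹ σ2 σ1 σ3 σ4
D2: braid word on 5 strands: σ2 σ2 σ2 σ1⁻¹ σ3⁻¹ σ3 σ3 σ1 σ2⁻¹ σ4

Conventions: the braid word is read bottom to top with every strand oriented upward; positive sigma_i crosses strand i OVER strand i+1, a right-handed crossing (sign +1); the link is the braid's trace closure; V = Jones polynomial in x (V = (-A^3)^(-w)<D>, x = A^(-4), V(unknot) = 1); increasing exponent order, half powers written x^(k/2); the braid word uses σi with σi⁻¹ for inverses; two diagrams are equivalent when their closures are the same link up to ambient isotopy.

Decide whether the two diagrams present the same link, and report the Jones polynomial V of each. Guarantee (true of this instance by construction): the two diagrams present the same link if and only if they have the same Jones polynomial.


equivalent: no
D1 (bracket A^-2 + 2A^6 + A^14; 10 crossings at w = +2): V = x^-2 + 2 + x^2
V(D2) = 1 + x + x^2 + x^3  (w +4, c 10, <D> = 1 + A^4 + A^8 + A^12)
key observation: comparing 2 Jones polynomials yields 2 groups


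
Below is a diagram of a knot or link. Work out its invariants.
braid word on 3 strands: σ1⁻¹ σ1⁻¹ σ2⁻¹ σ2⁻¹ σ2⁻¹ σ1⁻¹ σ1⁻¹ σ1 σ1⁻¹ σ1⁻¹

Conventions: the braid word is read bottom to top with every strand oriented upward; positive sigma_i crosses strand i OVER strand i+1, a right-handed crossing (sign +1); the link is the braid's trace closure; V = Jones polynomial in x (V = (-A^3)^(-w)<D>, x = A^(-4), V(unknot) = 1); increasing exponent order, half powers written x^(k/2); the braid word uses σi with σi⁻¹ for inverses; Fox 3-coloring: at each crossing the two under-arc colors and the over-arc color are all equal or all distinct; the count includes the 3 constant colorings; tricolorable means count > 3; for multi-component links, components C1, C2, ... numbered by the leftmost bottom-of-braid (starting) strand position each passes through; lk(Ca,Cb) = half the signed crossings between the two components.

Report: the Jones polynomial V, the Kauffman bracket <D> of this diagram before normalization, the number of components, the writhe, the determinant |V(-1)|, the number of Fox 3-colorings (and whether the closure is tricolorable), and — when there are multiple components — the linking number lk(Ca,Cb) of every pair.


V = x^-11 - 2x^-10 + 2x^-9 - 3x^-8 + 2x^-7 - 2x^-6 + 2x^-5 + x^-3
<D> = A^-12 + 2A^-4 - 2 + 2A^4 - 3A^8 + 2A^12 - 2A^16 + A^20 (w = -8)
1 component over 10 crossings, w = -8
9 Fox colorings among 3^10, |V(-1)| = 15: tricolorable
why: |V(-1)| = 15: so tricolorable, since 3 divides 15


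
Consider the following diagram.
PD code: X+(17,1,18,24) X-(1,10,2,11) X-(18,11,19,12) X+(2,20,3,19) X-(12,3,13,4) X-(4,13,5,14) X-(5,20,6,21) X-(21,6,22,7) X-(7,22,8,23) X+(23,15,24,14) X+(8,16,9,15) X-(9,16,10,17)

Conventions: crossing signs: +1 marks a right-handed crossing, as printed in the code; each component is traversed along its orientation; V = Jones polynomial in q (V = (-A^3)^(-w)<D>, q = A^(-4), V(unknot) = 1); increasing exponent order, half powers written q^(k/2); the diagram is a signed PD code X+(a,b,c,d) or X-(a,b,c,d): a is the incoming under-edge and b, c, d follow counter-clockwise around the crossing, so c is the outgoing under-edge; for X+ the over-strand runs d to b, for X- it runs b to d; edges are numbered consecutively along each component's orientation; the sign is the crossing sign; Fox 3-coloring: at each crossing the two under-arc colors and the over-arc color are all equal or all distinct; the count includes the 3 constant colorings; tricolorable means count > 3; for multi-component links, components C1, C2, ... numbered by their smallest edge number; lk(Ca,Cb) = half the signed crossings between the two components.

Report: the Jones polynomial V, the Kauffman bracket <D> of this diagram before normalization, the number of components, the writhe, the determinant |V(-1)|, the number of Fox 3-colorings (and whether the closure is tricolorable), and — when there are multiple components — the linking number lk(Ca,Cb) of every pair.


V = -q^-8 + 2q^-7 - 3q^-6 + 4q^-5 - 5q^-4 + 5q^-3 - 3q^-2 + 3q^-1 - 1
<D> = -A^-12 + 3A^-8 - 3A^-4 + 5 - 5A^4 + 4A^8 - 3A^12 + 2A^16 - A^20 (w = -4)
1 component over 12 crossings, w = -4
9 Fox colorings among 3^12, |V(-1)| = 27: tricolorable
why: V spans 8 powers of q: at least 8 crossings in any diagram


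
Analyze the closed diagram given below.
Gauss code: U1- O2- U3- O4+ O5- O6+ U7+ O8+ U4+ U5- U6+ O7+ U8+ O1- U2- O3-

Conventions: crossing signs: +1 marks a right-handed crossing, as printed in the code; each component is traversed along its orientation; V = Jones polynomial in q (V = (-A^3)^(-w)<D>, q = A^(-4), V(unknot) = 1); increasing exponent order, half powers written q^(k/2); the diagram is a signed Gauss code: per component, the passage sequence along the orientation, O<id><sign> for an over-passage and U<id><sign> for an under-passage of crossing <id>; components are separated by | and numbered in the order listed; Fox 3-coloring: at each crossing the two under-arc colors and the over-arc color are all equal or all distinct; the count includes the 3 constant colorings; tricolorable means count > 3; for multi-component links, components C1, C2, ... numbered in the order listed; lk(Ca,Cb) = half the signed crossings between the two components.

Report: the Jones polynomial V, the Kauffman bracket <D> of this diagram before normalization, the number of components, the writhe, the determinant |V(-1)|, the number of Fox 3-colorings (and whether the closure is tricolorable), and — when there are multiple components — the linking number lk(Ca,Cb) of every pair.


V = -q^-3 + q^-2 - q^-1 + 3 - q + q^2 - q^3
<D> = -A^-12 + A^-8 - A^-4 + 3 - A^4 + A^8 - A^12 (w = 0)
1 component over 8 crossings, w = 0
27 Fox colorings among 3^8, |V(-1)| = 9: tricolorable
why: V is palindromic (span 6, det 9): q -> 1/q fixes it; necessary, not sufficient, for amphichirality


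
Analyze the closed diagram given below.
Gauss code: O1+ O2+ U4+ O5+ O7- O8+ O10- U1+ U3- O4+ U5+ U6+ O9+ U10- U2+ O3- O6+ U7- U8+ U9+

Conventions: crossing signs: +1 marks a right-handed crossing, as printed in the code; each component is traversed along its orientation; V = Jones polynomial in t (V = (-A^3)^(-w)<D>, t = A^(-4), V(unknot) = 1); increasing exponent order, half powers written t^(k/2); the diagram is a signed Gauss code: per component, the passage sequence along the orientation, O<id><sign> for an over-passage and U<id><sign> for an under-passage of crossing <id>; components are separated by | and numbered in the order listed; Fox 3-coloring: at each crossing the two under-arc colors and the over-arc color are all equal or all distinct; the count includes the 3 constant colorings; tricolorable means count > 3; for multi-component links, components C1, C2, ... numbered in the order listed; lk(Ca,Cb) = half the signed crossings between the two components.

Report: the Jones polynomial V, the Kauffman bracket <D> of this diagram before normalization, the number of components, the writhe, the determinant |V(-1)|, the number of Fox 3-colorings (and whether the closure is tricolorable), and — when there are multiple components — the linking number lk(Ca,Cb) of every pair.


Jones polynomial: V(t) = 2t - 2t^2 + 3t^3 - 3t^4 + 2t^5 - 2t^6 + t^7
<D> = A^-16 - 2A^-12 + 2A^-8 - 3A^-4 + 3 - 2A^4 + 2A^8; writhe +4
components 1, writhe +4 (10 crossings)
3-colorings: 9 of 3^10, det 15 — tricolorable
note: the span of V is 6, forcing >= 6 crossings in any diagram


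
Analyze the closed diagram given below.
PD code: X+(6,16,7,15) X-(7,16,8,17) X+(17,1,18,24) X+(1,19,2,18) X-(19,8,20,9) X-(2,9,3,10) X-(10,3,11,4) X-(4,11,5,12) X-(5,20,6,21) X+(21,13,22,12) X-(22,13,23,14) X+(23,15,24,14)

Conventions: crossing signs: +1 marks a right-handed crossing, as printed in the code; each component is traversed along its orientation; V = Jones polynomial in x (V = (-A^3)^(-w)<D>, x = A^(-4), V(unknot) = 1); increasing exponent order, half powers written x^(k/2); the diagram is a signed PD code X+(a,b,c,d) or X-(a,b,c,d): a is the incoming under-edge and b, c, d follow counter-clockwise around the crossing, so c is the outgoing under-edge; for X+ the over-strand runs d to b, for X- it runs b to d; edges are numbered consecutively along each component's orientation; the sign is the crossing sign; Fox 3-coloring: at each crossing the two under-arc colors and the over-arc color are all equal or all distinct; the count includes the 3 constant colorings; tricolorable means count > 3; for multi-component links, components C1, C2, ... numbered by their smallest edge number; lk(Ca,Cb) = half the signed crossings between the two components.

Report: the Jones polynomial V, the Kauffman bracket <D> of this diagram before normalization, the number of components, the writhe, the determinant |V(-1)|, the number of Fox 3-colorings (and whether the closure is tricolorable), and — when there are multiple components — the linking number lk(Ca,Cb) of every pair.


V(x) = -x^-5 + x^-4 - x^-3 + 2x^-2 - x^-1 + 2 - x
bracket: -A^-10 + 2A^-6 - A^-2 + 2A^2 - A^6 + A^10 - A^14, w = -2
1 component, writhe -2, over 12 crossings
det 9, colorings 9 of 3^12 — tricolorable
observation: |V(-1)| = 9: so tricolorable, since 3 divides 9


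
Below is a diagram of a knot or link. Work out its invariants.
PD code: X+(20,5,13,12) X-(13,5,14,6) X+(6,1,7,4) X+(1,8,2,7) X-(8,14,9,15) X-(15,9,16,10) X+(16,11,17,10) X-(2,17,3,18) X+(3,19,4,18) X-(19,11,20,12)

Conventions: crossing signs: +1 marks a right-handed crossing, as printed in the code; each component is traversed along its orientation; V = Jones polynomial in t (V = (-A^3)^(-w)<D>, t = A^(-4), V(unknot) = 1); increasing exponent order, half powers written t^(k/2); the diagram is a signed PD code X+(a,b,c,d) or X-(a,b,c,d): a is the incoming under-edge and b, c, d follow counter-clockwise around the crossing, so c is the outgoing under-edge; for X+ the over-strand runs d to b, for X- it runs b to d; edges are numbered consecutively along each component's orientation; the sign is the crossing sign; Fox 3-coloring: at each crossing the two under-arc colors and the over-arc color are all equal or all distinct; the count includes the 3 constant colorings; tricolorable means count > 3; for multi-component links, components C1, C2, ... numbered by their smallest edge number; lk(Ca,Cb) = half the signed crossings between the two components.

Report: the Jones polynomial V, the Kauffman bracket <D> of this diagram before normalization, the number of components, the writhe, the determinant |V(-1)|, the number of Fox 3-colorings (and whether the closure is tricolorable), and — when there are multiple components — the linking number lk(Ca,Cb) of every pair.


Jones polynomial: V(t) = t^-2 + 2 + t^2
<D> = A^-8 + 2 + A^8; writhe 0
components 3, writhe 0 (10 crossings)
linking number lk(C1,C2) = +1
lk(C1,C3): 0
lk(C2,C3) = -1
3-colorings: 3 of 3^10, det 4 — not tricolorable
note: palindromic: swapping t for 1/t fixes V


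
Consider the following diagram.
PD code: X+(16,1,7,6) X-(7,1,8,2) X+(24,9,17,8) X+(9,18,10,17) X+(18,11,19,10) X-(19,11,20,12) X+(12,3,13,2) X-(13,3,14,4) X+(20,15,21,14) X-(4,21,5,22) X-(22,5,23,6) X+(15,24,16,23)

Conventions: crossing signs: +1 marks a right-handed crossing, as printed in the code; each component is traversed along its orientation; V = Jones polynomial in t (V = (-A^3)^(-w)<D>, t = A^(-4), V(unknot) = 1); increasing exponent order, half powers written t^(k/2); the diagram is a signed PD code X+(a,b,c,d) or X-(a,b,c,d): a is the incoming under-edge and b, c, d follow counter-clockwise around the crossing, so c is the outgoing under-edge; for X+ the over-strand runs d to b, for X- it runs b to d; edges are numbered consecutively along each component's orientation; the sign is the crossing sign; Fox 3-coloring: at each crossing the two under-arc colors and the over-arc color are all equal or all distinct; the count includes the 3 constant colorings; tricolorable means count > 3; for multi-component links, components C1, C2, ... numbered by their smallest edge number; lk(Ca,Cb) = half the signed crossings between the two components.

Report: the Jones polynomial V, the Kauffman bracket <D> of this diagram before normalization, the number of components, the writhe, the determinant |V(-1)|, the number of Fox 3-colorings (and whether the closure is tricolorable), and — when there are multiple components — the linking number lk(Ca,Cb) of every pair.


Jones polynomial: V(t) = t^-1 + 2t - t^2 + 2t^3 - t^4 + t^5
<D> = A^-14 - A^-10 + 2A^-6 - A^-2 + 2A^2 + A^10; writhe +2
components 3, writhe +2 (12 crossings)
linking number lk(C1,C2) = 0
lk(C1,C3): -1
lk(C2,C3) = +2
3-colorings: 3 of 3^12, det 8 — not tricolorable
note: |V(-1)| = 8: so not tricolorable, since 3 does not divide 8
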